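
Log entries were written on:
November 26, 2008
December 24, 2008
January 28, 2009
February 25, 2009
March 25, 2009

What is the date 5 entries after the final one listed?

August 26, 2009

All dates are Wednesdays, 28, 35, 28, 28 days apart.
Specifically, the 4th Wednesday of each month.
April 2009 — 4th Wednesday is April 22, 2009.
May 2009 — 4th Wednesday is May 27, 2009.
June 2009 — 4th Wednesday is June 24, 2009.
4th Wednesday of July 2009: July 22, 2009.
4th Wednesday of August 2009: August 26, 2009.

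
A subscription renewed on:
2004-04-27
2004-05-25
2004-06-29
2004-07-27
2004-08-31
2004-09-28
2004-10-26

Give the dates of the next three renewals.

These are Tuesdays with 28, 35, 28, 35, 28, 28-day gaps.
Each is the final Tuesday of its month — 2004-06-29 is past the 28th, so '4th Tuesday' doesn't fit.
Last Tuesday of November 2004: 2004-11-30.
December 2004 ends with Tuesday 2004-12-28.
Last Tuesday of January 2005: 2005-01-25.

2004-11-30, 2004-12-28, 2005-01-25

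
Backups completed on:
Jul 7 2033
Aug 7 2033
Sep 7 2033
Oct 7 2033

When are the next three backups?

The day-of-month is always 7 (31, 31, 30 days between events).
So this recurs on the 7th of each month.
Next: November 2033 → Nov 7 2033.
December 2033: Dec 7 2033.
January 2034: Jan 7 2034.

Nov 7 2033, Dec 7 2033, Jan 7 2034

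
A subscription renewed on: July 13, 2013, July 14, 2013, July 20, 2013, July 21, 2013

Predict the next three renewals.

Every event lands on a Saturday or Sunday (gaps cycle 1, 6, 1).
So the schedule is: every Saturday and Sunday.
Next Saturday: July 27, 2013.
Next Sunday: July 28, 2013.
Next Saturday: August 3, 2013.

July 27, 2013; July 28, 2013; August 3, 2013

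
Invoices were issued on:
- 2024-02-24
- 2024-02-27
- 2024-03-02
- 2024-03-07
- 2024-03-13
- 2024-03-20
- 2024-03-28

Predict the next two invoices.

The spacing grows by 1 each time: 3, 4, 5, 6, 7, 8 days.
Next gap: 9 days. 2024-03-28 + 9 days = 2024-04-06.
Next gap: 10 days. 2024-04-06 + 10 days = 2024-04-16.

2024-04-06, 2024-04-16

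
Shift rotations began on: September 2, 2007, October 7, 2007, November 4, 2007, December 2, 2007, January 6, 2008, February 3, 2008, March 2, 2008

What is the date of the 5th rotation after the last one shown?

These are Sundays at 28- or 35-day spacing (35, 28, 28, 35, 28, 28).
The pattern: 1st Sunday of the month.
1st Sunday of April 2008: April 6, 2008.
May 2008 — 1st Sunday is May 4, 2008.
1st Sunday of June 2008: June 1, 2008.
July 2008 — 1st Sunday is July 6, 2008.
August 2008 — 1st Sunday is August 3, 2008.

August 3, 2008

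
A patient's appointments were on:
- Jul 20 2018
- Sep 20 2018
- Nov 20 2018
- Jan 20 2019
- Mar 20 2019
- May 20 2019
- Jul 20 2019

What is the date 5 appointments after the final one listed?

Gaps: 62, 61, 61, 59, 61, 61 days — not constant. Every event is on the 20th of the month.
Pattern: the 20th of every 2 months.
Next: September 2019 → Sep 20 2019.
Next: November 2019 → Nov 20 2019.
Next: January 2020 → Jan 20 2020.
Next: March 2020 → Mar 20 2020.
Next: May 2020 → May 20 2020.

May 20 2020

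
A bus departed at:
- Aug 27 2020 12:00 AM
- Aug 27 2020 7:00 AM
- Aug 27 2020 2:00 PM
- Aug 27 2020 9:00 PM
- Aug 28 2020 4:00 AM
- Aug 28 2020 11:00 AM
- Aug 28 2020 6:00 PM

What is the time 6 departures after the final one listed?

Aug 30 2020 12:00 PM

Spacing: 7, 7, 7, 7, 7, 7 h — constant 7 h.
Aug 28 2020 6:00 PM + 7 h = Aug 29 2020 1:00 AM.
Aug 29 2020 1:00 AM + 7 h = Aug 29 2020 8:00 AM.
Aug 29 2020 8:00 AM + 7 h = Aug 29 2020 3:00 PM.
Aug 29 2020 3:00 PM + 7 h = Aug 29 2020 10:00 PM.
Aug 29 2020 10:00 PM + 7 h = Aug 30 2020 5:00 AM.
Aug 30 2020 5:00 AM + 7 h = Aug 30 2020 12:00 PM.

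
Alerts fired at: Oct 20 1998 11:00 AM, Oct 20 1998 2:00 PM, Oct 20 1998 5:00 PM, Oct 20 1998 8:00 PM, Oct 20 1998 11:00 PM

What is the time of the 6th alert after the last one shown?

Spacing: 3, 3, 3, 3 h — constant 3 h.
Oct 20 1998 11:00 PM + 3 h = Oct 21 1998 2:00 AM.
Oct 21 1998 2:00 AM + 3 h = Oct 21 1998 5:00 AM.
Oct 21 1998 5:00 AM + 3 h = Oct 21 1998 8:00 AM.
Oct 21 1998 8:00 AM + 3 h = Oct 21 1998 11:00 AM.
Oct 21 1998 11:00 AM + 3 h = Oct 21 1998 2:00 PM.
Oct 21 1998 2:00 PM + 3 h = Oct 21 1998 5:00 PM.

Oct 21 1998 5:00 PM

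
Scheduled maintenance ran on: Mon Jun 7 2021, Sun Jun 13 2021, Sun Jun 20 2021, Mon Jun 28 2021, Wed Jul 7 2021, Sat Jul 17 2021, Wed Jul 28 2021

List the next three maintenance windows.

Mon Aug 9 2021, Sun Aug 22 2021, Sun Sep 5 2021

Gaps: 6, 7, 8, 9, 10, 11 days — each gap is 1 larger than the previous one.
Next gap: 12 days. Wed Jul 28 2021 + 12 days = Mon Aug 9 2021.
Next gap: 13 days. Mon Aug 9 2021 + 13 days = Sun Aug 22 2021.
Next gap: 14 days. Sun Aug 22 2021 + 14 days = Sun Sep 5 2021.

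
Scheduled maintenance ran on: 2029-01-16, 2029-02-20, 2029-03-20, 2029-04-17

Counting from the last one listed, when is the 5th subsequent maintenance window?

Gaps: 35, 28, 28 days — a mix of 28 and 35. Every date is a Tuesday.
Each is the 3rd Tuesday of its month.
May 2029 — 3rd Tuesday is 2029-05-15.
June 2029 — 3rd Tuesday is 2029-06-19.
July 2029 — 3rd Tuesday is 2029-07-17.
August 2029 — 3rd Tuesday is 2029-08-21.
September 2029 — 3rd Tuesday is 2029-09-18.

2029-09-18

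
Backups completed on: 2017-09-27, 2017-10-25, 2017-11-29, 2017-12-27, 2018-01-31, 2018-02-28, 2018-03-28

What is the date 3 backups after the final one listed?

2018-06-27

These are Wednesdays with 28, 35, 28, 35, 28, 28-day gaps.
Each is the final Wednesday of its month — 2017-11-29 is past the 28th, so '4th Wednesday' doesn't fit.
Last Wednesday of April 2018: 2018-04-25.
Last Wednesday of May 2018: 2018-05-30.
Last Wednesday of June 2018: 2018-06-27.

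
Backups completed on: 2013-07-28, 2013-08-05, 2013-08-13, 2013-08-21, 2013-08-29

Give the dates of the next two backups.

The spacing is 8, 8, 8, 8 days — always 8 days.
2013-08-29 + 8 days = 2013-09-06.
2013-09-06 + 8 days = 2013-09-14.

2013-09-06, 2013-09-14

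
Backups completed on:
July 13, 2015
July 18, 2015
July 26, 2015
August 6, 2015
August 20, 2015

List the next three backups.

Gaps: 5, 8, 11, 14 days — each gap is 3 larger than the previous one.
Next gap: 17 days. August 20, 2015 + 17 days = September 6, 2015.
Next gap: 20 days. September 6, 2015 + 20 days = September 26, 2015.
Next gap: 23 days. September 26, 2015 + 23 days = October 19, 2015.

September 6, 2015; September 26, 2015; October 19, 2015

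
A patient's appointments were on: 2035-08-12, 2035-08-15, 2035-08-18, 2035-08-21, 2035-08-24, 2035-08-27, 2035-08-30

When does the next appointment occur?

2035-09-02

The spacing is 3, 3, 3, 3, 3, 3 days — always 3 days.
2035-08-30 + 3 days = 2035-09-02.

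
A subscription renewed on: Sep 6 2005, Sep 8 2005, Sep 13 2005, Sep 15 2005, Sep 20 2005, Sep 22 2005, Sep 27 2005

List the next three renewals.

Every event lands on a Tuesday or Thursday (gaps cycle 2, 5, 2, 5, 2, 5).
So the schedule is: every Tuesday and Thursday.
The following Thursday is Sep 29 2005.
Next Tuesday: Oct 4 2005.
The following Thursday is Oct 6 2005.

Sep 29 2005, Oct 4 2005, Oct 6 2005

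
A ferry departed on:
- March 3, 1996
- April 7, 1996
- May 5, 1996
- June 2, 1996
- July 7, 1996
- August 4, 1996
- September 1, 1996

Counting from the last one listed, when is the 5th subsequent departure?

February 2, 1997

Gaps: 35, 28, 28, 35, 28, 28 days — a mix of 28 and 35. Every date is a Sunday.
Each is the 1st Sunday of its month.
1st Sunday of October 1996: October 6, 1996.
1st Sunday of November 1996: November 3, 1996.
1st Sunday of December 1996: December 1, 1996.
1st Sunday of January 1997: January 5, 1997.
February 1997 — 1st Sunday is February 2, 1997.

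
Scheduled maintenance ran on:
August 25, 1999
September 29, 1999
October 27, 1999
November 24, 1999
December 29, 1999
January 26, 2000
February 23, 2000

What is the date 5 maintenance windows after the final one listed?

All Wednesdays; the gaps (35, 28, 28, 35, 28, 28) vary with month length.
This is the last Wednesday of each month.
Last Wednesday of March 2000: March 29, 2000.
April 2000 ends with Wednesday April 26, 2000.
Last Wednesday of May 2000: May 31, 2000.
June 2000 ends with Wednesday June 28, 2000.
Last Wednesday of July 2000: July 26, 2000.

July 26, 2000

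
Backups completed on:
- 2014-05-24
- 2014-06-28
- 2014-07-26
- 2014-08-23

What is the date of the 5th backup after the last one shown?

These are Saturdays at 28- or 35-day spacing (35, 28, 28).
The pattern: 4th Saturday of the month.
4th Saturday of September 2014: 2014-09-27.
4th Saturday of October 2014: 2014-10-25.
4th Saturday of November 2014: 2014-11-22.
December 2014 — 4th Saturday is 2014-12-27.
4th Saturday of January 2015: 2015-01-24.

2015-01-24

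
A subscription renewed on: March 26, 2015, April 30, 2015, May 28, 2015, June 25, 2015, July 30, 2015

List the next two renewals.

August 27, 2015; September 24, 2015

These are Thursdays with 35, 28, 28, 35-day gaps.
Each is the final Thursday of its month — April 30, 2015 is past the 28th, so '4th Thursday' doesn't fit.
August 2015 ends with Thursday August 27, 2015.
September 2015 ends with Thursday September 24, 2015.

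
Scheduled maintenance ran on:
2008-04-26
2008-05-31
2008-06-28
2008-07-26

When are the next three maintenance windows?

2008-08-30, 2008-09-27, 2008-10-25

These are Saturdays with 35, 28, 28-day gaps.
Each is the final Saturday of its month — 2008-05-31 is past the 28th, so '4th Saturday' doesn't fit.
August 2008 ends with Saturday 2008-08-30.
Last Saturday of September 2008: 2008-09-27.
October 2008 ends with Saturday 2008-10-25.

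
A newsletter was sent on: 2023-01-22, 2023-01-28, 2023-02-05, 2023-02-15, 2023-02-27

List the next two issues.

2023-03-13, 2023-03-29

The spacing grows by 2 each time: 6, 8, 10, 12 days.
Next gap: 14 days. 2023-02-27 + 14 days = 2023-03-13.
Next gap: 16 days. 2023-03-13 + 16 days = 2023-03-29.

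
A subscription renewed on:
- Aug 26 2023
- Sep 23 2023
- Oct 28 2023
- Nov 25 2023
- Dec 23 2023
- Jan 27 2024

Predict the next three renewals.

All dates are Saturdays, 28, 35, 28, 28, 35 days apart.
Specifically, the 4th Saturday of each month.
February 2024 — 4th Saturday is Feb 24 2024.
March 2024 — 4th Saturday is Mar 23 2024.
April 2024 — 4th Saturday is Apr 27 2024.

Feb 24 2024, Mar 23 2024, Apr 27 2024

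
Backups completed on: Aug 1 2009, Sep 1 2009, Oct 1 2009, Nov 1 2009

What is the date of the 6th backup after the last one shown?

Gaps: 31, 30, 31 days — not constant. Every event is on the 1st of the month.
Pattern: the 1st of each month.
December 2009: Dec 1 2009.
Next: January 2010 → Jan 1 2010.
Next: February 2010 → Feb 1 2010.
March 2010: Mar 1 2010.
Next: April 2010 → Apr 1 2010.
May 2010: May 1 2010.

May 1 2010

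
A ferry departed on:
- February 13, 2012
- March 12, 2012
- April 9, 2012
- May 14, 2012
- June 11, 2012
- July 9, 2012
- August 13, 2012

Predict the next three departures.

September 10, 2012; October 8, 2012; November 12, 2012

All dates are Mondays, 28, 28, 35, 28, 28, 35 days apart.
Specifically, the 2nd Monday of each month.
September 2012 — 2nd Monday is September 10, 2012.
October 2012 — 2nd Monday is October 8, 2012.
2nd Monday of November 2012: November 12, 2012.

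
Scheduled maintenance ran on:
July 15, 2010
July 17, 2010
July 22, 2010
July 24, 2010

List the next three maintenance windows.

The gap pattern 2, 5, 2 repeats every 2 events.
These are the Thursdays and Saturdays of each week.
Next Thursday: July 29, 2010.
Next Saturday: July 31, 2010.
The following Thursday is August 5, 2010.

July 29, 2010; July 31, 2010; August 5, 2010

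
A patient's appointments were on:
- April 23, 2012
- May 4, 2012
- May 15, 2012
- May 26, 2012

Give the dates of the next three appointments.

June 6, 2012; June 17, 2012; June 28, 2012

Every event comes 11 days after the last (11, 11, 11).
May 26, 2012 + 11 days = June 6, 2012.
June 6, 2012 + 11 days = June 17, 2012.
June 17, 2012 + 11 days = June 28, 2012.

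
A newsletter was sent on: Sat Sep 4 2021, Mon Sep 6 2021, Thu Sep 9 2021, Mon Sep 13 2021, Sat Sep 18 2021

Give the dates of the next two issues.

Fri Sep 24 2021, Fri Oct 1 2021

The spacing grows by 1 each time: 2, 3, 4, 5 days.
Next gap: 6 days. Sat Sep 18 2021 + 6 days = Fri Sep 24 2021.
Next gap: 7 days. Fri Sep 24 2021 + 7 days = Fri Oct 1 2021.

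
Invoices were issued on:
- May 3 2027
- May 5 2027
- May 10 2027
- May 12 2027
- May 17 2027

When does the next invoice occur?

The gap pattern 2, 5, 2, 5 repeats every 2 events.
These are the Mondays and Wednesdays of each week.
Next Wednesday: May 19 2027.

May 19 2027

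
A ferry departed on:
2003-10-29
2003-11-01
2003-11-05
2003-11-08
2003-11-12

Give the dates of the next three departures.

The gap pattern 3, 4, 3, 4 repeats every 2 events.
These are the Wednesdays and Saturdays of each week.
The following Saturday is 2003-11-15.
Next Wednesday: 2003-11-19.
The following Saturday is 2003-11-22.

2003-11-15, 2003-11-19, 2003-11-22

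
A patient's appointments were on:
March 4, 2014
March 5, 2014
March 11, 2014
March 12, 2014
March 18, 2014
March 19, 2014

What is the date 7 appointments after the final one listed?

The gap pattern 1, 6, 1, 6, 1 repeats every 2 events.
These are the Tuesdays and Wednesdays of each week.
Next Tuesday: March 25, 2014.
Next Wednesday: March 26, 2014.
The following Tuesday is April 1, 2014.
The following Wednesday is April 2, 2014.
Next Tuesday: April 8, 2014.
Next Wednesday: April 9, 2014.
Next Tuesday: April 15, 2014.

April 15, 2014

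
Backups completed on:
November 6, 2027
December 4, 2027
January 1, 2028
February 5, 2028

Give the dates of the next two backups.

Gaps: 28, 28, 35 days — a mix of 28 and 35. Every date is a Saturday.
Each is the 1st Saturday of its month.
1st Saturday of March 2028: March 4, 2028.
April 2028 — 1st Saturday is April 1, 2028.

March 4, 2028; April 1, 2028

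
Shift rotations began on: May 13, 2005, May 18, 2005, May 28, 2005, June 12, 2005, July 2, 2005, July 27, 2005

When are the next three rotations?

August 26, 2005; September 30, 2005; November 9, 2005

Gaps: 5, 10, 15, 20, 25 days — each gap is 5 larger than the previous one.
Next gap: 30 days. July 27, 2005 + 30 days = August 26, 2005.
Next gap: 35 days. August 26, 2005 + 35 days = September 30, 2005.
Next gap: 40 days. September 30, 2005 + 40 days = November 9, 2005.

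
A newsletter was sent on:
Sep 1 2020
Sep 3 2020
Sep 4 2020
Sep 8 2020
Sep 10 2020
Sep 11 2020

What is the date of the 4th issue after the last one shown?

Sep 22 2020

The gap pattern 2, 1, 4, 2, 1 repeats every 3 events.
These are the Tuesdays, Thursdays and Fridays of each week.
The following Tuesday is Sep 15 2020.
The following Thursday is Sep 17 2020.
The following Friday is Sep 18 2020.
The following Tuesday is Sep 22 2020.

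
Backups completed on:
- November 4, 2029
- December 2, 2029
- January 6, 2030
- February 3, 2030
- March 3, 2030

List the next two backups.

April 7, 2030; May 5, 2030

All dates are Sundays, 28, 35, 28, 28 days apart.
Specifically, the 1st Sunday of each month.
1st Sunday of April 2030: April 7, 2030.
1st Sunday of May 2030: May 5, 2030.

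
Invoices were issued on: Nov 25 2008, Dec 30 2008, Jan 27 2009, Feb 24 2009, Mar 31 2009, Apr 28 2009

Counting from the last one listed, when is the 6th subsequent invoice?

Oct 27 2009

All Tuesdays; the gaps (35, 28, 28, 35, 28) vary with month length.
This is the last Tuesday of each month.
May 2009 ends with Tuesday May 26 2009.
Last Tuesday of June 2009: Jun 30 2009.
July 2009 ends with Tuesday Jul 28 2009.
Last Tuesday of August 2009: Aug 25 2009.
September 2009 ends with Tuesday Sep 29 2009.
Last Tuesday of October 2009: Oct 27 2009.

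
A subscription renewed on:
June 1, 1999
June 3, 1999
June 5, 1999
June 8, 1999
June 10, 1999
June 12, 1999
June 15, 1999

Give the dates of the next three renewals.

Every event lands on a Tuesday or Thursday or Saturday (gaps cycle 2, 2, 3, 2, 2, 3).
So the schedule is: every Tuesday, Thursday and Saturday.
Next Thursday: June 17, 1999.
The following Saturday is June 19, 1999.
The following Tuesday is June 22, 1999.

June 17, 1999; June 19, 1999; June 22, 1999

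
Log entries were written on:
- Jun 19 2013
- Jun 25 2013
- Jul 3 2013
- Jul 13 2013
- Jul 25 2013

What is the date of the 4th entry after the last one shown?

The spacing grows by 2 each time: 6, 8, 10, 12 days.
Next gap: 14 days. Jul 25 2013 + 14 days = Aug 8 2013.
Next gap: 16 days. Aug 8 2013 + 16 days = Aug 24 2013.
Next gap: 18 days. Aug 24 2013 + 18 days = Sep 11 2013.
Next gap: 20 days. Sep 11 2013 + 20 days = Oct 1 2013.

Oct 1 2013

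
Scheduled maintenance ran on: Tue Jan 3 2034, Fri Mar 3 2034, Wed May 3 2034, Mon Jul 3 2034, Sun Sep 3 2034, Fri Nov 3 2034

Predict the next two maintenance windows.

The day-of-month is always 3 (59, 61, 61, 62, 61 days between events).
So this recurs on the 3rd of every 2 months.
Next: January 2035 → Wed Jan 3 2035.
Next: March 2035 → Sat Mar 3 2035.

Wed Jan 3 2035, Sat Mar 3 2035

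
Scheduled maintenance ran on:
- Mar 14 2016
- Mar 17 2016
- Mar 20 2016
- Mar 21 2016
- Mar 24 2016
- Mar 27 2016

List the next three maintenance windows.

Mar 28 2016, Mar 31 2016, Apr 3 2016

Gaps: 3, 3, 1, 3, 3 days — not constant, but cyclic with period 3.
The events fall on every Monday, Thursday and Sunday.
The following Monday is Mar 28 2016.
The following Thursday is Mar 31 2016.
Next Sunday: Apr 3 2016.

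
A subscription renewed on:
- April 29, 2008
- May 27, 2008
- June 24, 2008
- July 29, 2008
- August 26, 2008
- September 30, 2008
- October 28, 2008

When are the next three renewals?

November 25, 2008; December 30, 2008; January 27, 2009

All Tuesdays; the gaps (28, 28, 35, 28, 35, 28) vary with month length.
This is the last Tuesday of each month.
November 2008 ends with Tuesday November 25, 2008.
Last Tuesday of December 2008: December 30, 2008.
Last Tuesday of January 2009: January 27, 2009.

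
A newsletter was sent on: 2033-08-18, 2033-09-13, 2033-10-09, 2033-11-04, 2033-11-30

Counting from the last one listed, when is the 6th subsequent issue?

The spacing is 26, 26, 26, 26 days — always 26 days.
2033-11-30 + 26 days = 2033-12-26.
2033-12-26 + 26 days = 2034-01-21.
2034-01-21 + 26 days = 2034-02-16.
2034-02-16 + 26 days = 2034-03-14.
2034-03-14 + 26 days = 2034-04-09.
2034-04-09 + 26 days = 2034-05-05.

2034-05-05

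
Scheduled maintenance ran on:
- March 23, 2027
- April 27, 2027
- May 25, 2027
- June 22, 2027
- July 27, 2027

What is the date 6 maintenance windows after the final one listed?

Gaps: 35, 28, 28, 35 days — a mix of 28 and 35. Every date is a Tuesday.
Each is the 4th Tuesday of its month.
4th Tuesday of August 2027: August 24, 2027.
4th Tuesday of September 2027: September 28, 2027.
4th Tuesday of October 2027: October 26, 2027.
4th Tuesday of November 2027: November 23, 2027.
December 2027 — 4th Tuesday is December 28, 2027.
4th Tuesday of January 2028: January 25, 2028.

January 25, 2028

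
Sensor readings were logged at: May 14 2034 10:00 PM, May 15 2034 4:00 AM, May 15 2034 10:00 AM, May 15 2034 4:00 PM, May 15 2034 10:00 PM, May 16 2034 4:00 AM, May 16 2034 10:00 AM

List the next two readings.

May 16 2034 4:00 PM, May 16 2034 10:00 PM

The interval is a steady 6 hours (6, 6, 6, 6, 6, 6).
May 16 2034 10:00 AM + 6 h = May 16 2034 4:00 PM.
May 16 2034 4:00 PM + 6 h = May 16 2034 10:00 PM.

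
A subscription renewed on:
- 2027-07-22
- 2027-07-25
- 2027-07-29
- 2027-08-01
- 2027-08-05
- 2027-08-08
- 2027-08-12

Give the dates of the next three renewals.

2027-08-15, 2027-08-19, 2027-08-22

Gaps: 3, 4, 3, 4, 3, 4 days — not constant, but cyclic with period 2.
The events fall on every Thursday and Sunday.
The following Sunday is 2027-08-15.
The following Thursday is 2027-08-19.
Next Sunday: 2027-08-22.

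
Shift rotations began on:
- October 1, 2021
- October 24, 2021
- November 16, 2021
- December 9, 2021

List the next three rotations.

January 1, 2022; January 24, 2022; February 16, 2022

Every event comes 23 days after the last (23, 23, 23).
December 9, 2021 + 23 days = January 1, 2022.
January 1, 2022 + 23 days = January 24, 2022.
January 24, 2022 + 23 days = February 16, 2022.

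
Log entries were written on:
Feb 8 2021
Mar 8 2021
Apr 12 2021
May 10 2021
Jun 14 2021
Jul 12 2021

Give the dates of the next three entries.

Aug 9 2021, Sep 13 2021, Oct 11 2021

All dates are Mondays, 28, 35, 28, 35, 28 days apart.
Specifically, the 2nd Monday of each month.
2nd Monday of August 2021: Aug 9 2021.
September 2021 — 2nd Monday is Sep 13 2021.
October 2021 — 2nd Monday is Oct 11 2021.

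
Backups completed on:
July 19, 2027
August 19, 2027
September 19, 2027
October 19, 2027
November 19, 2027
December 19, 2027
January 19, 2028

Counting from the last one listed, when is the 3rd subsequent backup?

April 19, 2028

Gaps: 31, 31, 30, 31, 30, 31 days — not constant. Every event is on the 19th of the month.
Pattern: the 19th of each month.
Next: February 2028 → February 19, 2028.
Next: March 2028 → March 19, 2028.
Next: April 2028 → April 19, 2028.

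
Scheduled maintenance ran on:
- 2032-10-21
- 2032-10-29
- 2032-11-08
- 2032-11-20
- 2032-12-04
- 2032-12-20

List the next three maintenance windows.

2033-01-07, 2033-01-27, 2033-02-18

Intervals are 8, 10, 12, 14, 16 days — an arithmetic progression with common difference 2.
Next gap: 18 days. 2032-12-20 + 18 days = 2033-01-07.
Next gap: 20 days. 2033-01-07 + 20 days = 2033-01-27.
Next gap: 22 days. 2033-01-27 + 22 days = 2033-02-18.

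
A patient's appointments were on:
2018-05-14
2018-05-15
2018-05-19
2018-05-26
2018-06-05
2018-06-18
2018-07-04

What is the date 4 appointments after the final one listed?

2018-10-06

Intervals are 1, 4, 7, 10, 13, 16 days — an arithmetic progression with common difference 3.
Next gap: 19 days. 2018-07-04 + 19 days = 2018-07-23.
Next gap: 22 days. 2018-07-23 + 22 days = 2018-08-14.
Next gap: 25 days. 2018-08-14 + 25 days = 2018-09-08.
Next gap: 28 days. 2018-09-08 + 28 days = 2018-10-06.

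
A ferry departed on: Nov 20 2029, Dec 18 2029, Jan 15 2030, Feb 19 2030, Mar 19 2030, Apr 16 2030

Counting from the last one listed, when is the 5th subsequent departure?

Sep 17 2030

These are Tuesdays at 28- or 35-day spacing (28, 28, 35, 28, 28).
The pattern: 3rd Tuesday of the month.
May 2030 — 3rd Tuesday is May 21 2030.
3rd Tuesday of June 2030: Jun 18 2030.
July 2030 — 3rd Tuesday is Jul 16 2030.
August 2030 — 3rd Tuesday is Aug 20 2030.
3rd Tuesday of September 2030: Sep 17 2030.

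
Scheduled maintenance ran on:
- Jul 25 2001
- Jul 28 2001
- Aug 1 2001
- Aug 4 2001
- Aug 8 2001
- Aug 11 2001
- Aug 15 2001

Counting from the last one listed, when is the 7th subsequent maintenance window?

Sep 8 2001

Gaps: 3, 4, 3, 4, 3, 4 days — not constant, but cyclic with period 2.
The events fall on every Wednesday and Saturday.
The following Saturday is Aug 18 2001.
The following Wednesday is Aug 22 2001.
The following Saturday is Aug 25 2001.
The following Wednesday is Aug 29 2001.
Next Saturday: Sep 1 2001.
Next Wednesday: Sep 5 2001.
The following Saturday is Sep 8 2001.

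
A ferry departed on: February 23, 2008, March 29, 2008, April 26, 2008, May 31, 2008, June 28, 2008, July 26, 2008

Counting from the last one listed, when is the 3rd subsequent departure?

October 25, 2008

Every date is a Saturday; gaps 35, 28, 35, 28, 28 days.
Each is the last Saturday of its month (at least one falls on the 29th or later, ruling out '4th Saturday').
Last Saturday of August 2008: August 30, 2008.
Last Saturday of September 2008: September 27, 2008.
Last Saturday of October 2008: October 25, 2008.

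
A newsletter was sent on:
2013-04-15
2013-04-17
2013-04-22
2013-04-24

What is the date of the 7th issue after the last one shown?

Gaps: 2, 5, 2 days — not constant, but cyclic with period 2.
The events fall on every Monday and Wednesday.
Next Monday: 2013-04-29.
The following Wednesday is 2013-05-01.
Next Monday: 2013-05-06.
Next Wednesday: 2013-05-08.
The following Monday is 2013-05-13.
Next Wednesday: 2013-05-15.
The following Monday is 2013-05-20.

2013-05-20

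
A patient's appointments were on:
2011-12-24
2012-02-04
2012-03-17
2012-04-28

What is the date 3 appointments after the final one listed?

2012-09-01

The spacing is 42, 42, 42 days — always 42 days.
2012-04-28 + 42 days = 2012-06-09.
2012-06-09 + 42 days = 2012-07-21.
2012-07-21 + 42 days = 2012-09-01.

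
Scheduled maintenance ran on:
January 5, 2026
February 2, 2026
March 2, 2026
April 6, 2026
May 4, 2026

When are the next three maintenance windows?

Gaps: 28, 28, 35, 28 days — a mix of 28 and 35. Every date is a Monday.
Each is the 1st Monday of its month.
June 2026 — 1st Monday is June 1, 2026.
1st Monday of July 2026: July 6, 2026.
August 2026 — 1st Monday is August 3, 2026.

June 1, 2026; July 6, 2026; August 3, 2026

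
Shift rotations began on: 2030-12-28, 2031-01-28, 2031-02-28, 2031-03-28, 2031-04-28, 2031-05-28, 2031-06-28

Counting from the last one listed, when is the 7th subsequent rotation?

Gaps: 31, 31, 28, 31, 30, 31 days — not constant. Every event is on the 28th of the month.
Pattern: the 28th of each month.
Next: July 2031 → 2031-07-28.
August 2031: 2031-08-28.
Next: September 2031 → 2031-09-28.
October 2031: 2031-10-28.
Next: November 2031 → 2031-11-28.
December 2031: 2031-12-28.
Next: January 2032 → 2032-01-28.

2032-01-28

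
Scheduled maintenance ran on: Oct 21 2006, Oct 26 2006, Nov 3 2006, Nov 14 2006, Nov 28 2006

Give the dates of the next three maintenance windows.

Gaps: 5, 8, 11, 14 days — each gap is 3 larger than the previous one.
Next gap: 17 days. Nov 28 2006 + 17 days = Dec 15 2006.
Next gap: 20 days. Dec 15 2006 + 20 days = Jan 4 2007.
Next gap: 23 days. Jan 4 2007 + 23 days = Jan 27 2007.

Dec 15 2006, Jan 4 2007, Jan 27 2007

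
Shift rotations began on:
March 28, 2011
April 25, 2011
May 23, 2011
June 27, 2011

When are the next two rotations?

July 25, 2011; August 22, 2011

All dates are Mondays, 28, 28, 35 days apart.
Specifically, the 4th Monday of each month.
July 2011 — 4th Monday is July 25, 2011.
August 2011 — 4th Monday is August 22, 2011.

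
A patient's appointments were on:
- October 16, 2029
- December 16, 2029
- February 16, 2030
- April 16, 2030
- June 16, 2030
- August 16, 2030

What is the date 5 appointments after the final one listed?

Gaps: 61, 62, 59, 61, 61 days — not constant. Every event is on the 16th of the month.
Pattern: the 16th of every 2 months.
Next: October 2030 → October 16, 2030.
December 2030: December 16, 2030.
Next: February 2031 → February 16, 2031.
April 2031: April 16, 2031.
Next: June 2031 → June 16, 2031.

June 16, 2031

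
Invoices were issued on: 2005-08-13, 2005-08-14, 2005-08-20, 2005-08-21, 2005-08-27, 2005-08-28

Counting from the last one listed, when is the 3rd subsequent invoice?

2005-09-10

The gap pattern 1, 6, 1, 6, 1 repeats every 2 events.
These are the Saturdays and Sundays of each week.
Next Saturday: 2005-09-03.
Next Sunday: 2005-09-04.
The following Saturday is 2005-09-10.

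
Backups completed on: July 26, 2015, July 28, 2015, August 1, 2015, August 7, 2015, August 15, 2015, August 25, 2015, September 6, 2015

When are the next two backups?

The spacing grows by 2 each time: 2, 4, 6, 8, 10, 12 days.
Next gap: 14 days. September 6, 2015 + 14 days = September 20, 2015.
Next gap: 16 days. September 20, 2015 + 16 days = October 6, 2015.

September 20, 2015; October 6, 2015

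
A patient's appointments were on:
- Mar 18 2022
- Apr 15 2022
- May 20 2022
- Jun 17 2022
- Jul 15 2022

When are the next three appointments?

All dates are Fridays, 28, 35, 28, 28 days apart.
Specifically, the 3rd Friday of each month.
August 2022 — 3rd Friday is Aug 19 2022.
3rd Friday of September 2022: Sep 16 2022.
October 2022 — 3rd Friday is Oct 21 2022.

Aug 19 2022, Sep 16 2022, Oct 21 2022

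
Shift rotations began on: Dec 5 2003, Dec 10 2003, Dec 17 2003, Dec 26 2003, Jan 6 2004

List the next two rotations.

Gaps: 5, 7, 9, 11 days — each gap is 2 larger than the previous one.
Next gap: 13 days. Jan 6 2004 + 13 days = Jan 19 2004.
Next gap: 15 days. Jan 19 2004 + 15 days = Feb 3 2004.

Jan 19 2004, Feb 3 2004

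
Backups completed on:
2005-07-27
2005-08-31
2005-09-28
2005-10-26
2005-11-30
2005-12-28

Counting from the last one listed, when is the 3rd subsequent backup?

2006-03-29

All Wednesdays; the gaps (35, 28, 28, 35, 28) vary with month length.
This is the last Wednesday of each month.
Last Wednesday of January 2006: 2006-01-25.
February 2006 ends with Wednesday 2006-02-22.
March 2006 ends with Wednesday 2006-03-29.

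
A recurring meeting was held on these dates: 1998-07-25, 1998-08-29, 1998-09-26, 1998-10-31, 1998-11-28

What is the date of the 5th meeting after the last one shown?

1999-04-24

Every date is a Saturday; gaps 35, 28, 35, 28 days.
Each is the last Saturday of its month (at least one falls on the 29th or later, ruling out '4th Saturday').
Last Saturday of December 1998: 1998-12-26.
Last Saturday of January 1999: 1999-01-30.
Last Saturday of February 1999: 1999-02-27.
Last Saturday of March 1999: 1999-03-27.
April 1999 ends with Saturday 1999-04-24.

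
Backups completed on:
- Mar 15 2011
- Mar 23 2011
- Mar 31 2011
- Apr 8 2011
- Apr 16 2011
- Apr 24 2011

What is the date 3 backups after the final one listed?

May 18 2011

The spacing is 8, 8, 8, 8, 8 days — always 8 days.
Apr 24 2011 + 8 days = May 2 2011.
May 2 2011 + 8 days = May 10 2011.
May 10 2011 + 8 days = May 18 2011.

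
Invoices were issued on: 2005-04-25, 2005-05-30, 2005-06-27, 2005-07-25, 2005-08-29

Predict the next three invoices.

All Mondays; the gaps (35, 28, 28, 35) vary with month length.
This is the last Monday of each month.
Last Monday of September 2005: 2005-09-26.
Last Monday of October 2005: 2005-10-31.
Last Monday of November 2005: 2005-11-28.

2005-09-26, 2005-10-31, 2005-11-28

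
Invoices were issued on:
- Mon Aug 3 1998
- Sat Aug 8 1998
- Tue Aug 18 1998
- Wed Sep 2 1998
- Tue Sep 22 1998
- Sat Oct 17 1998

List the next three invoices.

Gaps: 5, 10, 15, 20, 25 days — each gap is 5 larger than the previous one.
Next gap: 30 days. Sat Oct 17 1998 + 30 days = Mon Nov 16 1998.
Next gap: 35 days. Mon Nov 16 1998 + 35 days = Mon Dec 21 1998.
Next gap: 40 days. Mon Dec 21 1998 + 40 days = Sat Jan 30 1999.

Mon Nov 16 1998, Mon Dec 21 1998, Sat Jan 30 1999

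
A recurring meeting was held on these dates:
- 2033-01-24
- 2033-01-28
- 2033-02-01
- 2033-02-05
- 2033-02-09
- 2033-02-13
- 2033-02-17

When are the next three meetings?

The spacing is 4, 4, 4, 4, 4, 4 days — always 4 days.
2033-02-17 + 4 days = 2033-02-21.
2033-02-21 + 4 days = 2033-02-25.
2033-02-25 + 4 days = 2033-03-01.

2033-02-21, 2033-02-25, 2033-03-01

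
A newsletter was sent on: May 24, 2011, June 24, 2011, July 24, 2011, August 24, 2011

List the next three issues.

September 24, 2011; October 24, 2011; November 24, 2011

The day-of-month is always 24 (31, 30, 31 days between events).
So this recurs on the 24th of each month.
September 2011: September 24, 2011.
Next: October 2011 → October 24, 2011.
Next: November 2011 → November 24, 2011.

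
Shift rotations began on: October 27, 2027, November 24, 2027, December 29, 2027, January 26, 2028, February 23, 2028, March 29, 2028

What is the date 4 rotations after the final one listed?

July 26, 2028

All Wednesdays; the gaps (28, 35, 28, 28, 35) vary with month length.
This is the last Wednesday of each month.
Last Wednesday of April 2028: April 26, 2028.
May 2028 ends with Wednesday May 31, 2028.
June 2028 ends with Wednesday June 28, 2028.
July 2028 ends with Wednesday July 26, 2028.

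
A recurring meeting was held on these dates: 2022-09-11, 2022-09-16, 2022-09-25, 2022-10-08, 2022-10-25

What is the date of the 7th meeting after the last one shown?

Intervals are 5, 9, 13, 17 days — an arithmetic progression with common difference 4.
Next gap: 21 days. 2022-10-25 + 21 days = 2022-11-15.
Next gap: 25 days. 2022-11-15 + 25 days = 2022-12-10.
Next gap: 29 days. 2022-12-10 + 29 days = 2023-01-08.
Next gap: 33 days. 2023-01-08 + 33 days = 2023-02-10.
Next gap: 37 days. 2023-02-10 + 37 days = 2023-03-19.
Next gap: 41 days. 2023-03-19 + 41 days = 2023-04-29.
Next gap: 45 days. 2023-04-29 + 45 days = 2023-06-13.

2023-06-13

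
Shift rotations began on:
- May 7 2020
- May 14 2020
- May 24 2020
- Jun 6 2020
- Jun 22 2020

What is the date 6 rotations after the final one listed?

Nov 28 2020

The spacing grows by 3 each time: 7, 10, 13, 16 days.
Next gap: 19 days. Jun 22 2020 + 19 days = Jul 11 2020.
Next gap: 22 days. Jul 11 2020 + 22 days = Aug 2 2020.
Next gap: 25 days. Aug 2 2020 + 25 days = Aug 27 2020.
Next gap: 28 days. Aug 27 2020 + 28 days = Sep 24 2020.
Next gap: 31 days. Sep 24 2020 + 31 days = Oct 25 2020.
Next gap: 34 days. Oct 25 2020 + 34 days = Nov 28 2020.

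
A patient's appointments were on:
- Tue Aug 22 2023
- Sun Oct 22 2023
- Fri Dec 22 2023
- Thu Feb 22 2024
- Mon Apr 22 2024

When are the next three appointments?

Each date is the 22nd; the gaps (61, 61, 62, 60) track the month lengths.
The rule is the 22nd of every 2 months.
Next: June 2024 → Sat Jun 22 2024.
Next: August 2024 → Thu Aug 22 2024.
Next: October 2024 → Tue Oct 22 2024.

Sat Jun 22 2024, Thu Aug 22 2024, Tue Oct 22 2024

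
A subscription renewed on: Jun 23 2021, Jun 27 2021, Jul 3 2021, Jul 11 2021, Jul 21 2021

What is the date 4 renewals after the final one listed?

Sep 19 2021

Intervals are 4, 6, 8, 10 days — an arithmetic progression with common difference 2.
Next gap: 12 days. Jul 21 2021 + 12 days = Aug 2 2021.
Next gap: 14 days. Aug 2 2021 + 14 days = Aug 16 2021.
Next gap: 16 days. Aug 16 2021 + 16 days = Sep 1 2021.
Next gap: 18 days. Sep 1 2021 + 18 days = Sep 19 2021.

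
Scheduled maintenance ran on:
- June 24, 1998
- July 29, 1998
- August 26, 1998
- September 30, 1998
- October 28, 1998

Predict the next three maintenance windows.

November 25, 1998; December 30, 1998; January 27, 1999

All Wednesdays; the gaps (35, 28, 35, 28) vary with month length.
This is the last Wednesday of each month.
Last Wednesday of November 1998: November 25, 1998.
December 1998 ends with Wednesday December 30, 1998.
January 1999 ends with Wednesday January 27, 1999.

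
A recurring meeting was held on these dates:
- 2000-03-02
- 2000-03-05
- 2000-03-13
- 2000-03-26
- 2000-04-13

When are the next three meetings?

2000-05-06, 2000-06-03, 2000-07-06

Gaps: 3, 8, 13, 18 days — each gap is 5 larger than the previous one.
Next gap: 23 days. 2000-04-13 + 23 days = 2000-05-06.
Next gap: 28 days. 2000-05-06 + 28 days = 2000-06-03.
Next gap: 33 days. 2000-06-03 + 33 days = 2000-07-06.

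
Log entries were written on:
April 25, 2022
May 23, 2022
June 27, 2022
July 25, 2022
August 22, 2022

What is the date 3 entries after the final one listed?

These are Mondays at 28- or 35-day spacing (28, 35, 28, 28).
The pattern: 4th Monday of the month.
4th Monday of September 2022: September 26, 2022.
4th Monday of October 2022: October 24, 2022.
November 2022 — 4th Monday is November 28, 2022.

November 28, 2022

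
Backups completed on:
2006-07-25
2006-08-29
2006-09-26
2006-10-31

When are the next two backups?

These are Tuesdays with 35, 28, 35-day gaps.
Each is the final Tuesday of its month — 2006-08-29 is past the 28th, so '4th Tuesday' doesn't fit.
November 2006 ends with Tuesday 2006-11-28.
December 2006 ends with Tuesday 2006-12-26.

2006-11-28, 2006-12-26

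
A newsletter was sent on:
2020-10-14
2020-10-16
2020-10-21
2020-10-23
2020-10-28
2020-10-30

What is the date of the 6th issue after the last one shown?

2020-11-20

The gap pattern 2, 5, 2, 5, 2 repeats every 2 events.
These are the Wednesdays and Fridays of each week.
Next Wednesday: 2020-11-04.
Next Friday: 2020-11-06.
Next Wednesday: 2020-11-11.
Next Friday: 2020-11-13.
Next Wednesday: 2020-11-18.
Next Friday: 2020-11-20.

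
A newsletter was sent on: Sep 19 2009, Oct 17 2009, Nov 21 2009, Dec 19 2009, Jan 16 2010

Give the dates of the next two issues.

Feb 20 2010, Mar 20 2010

All dates are Saturdays, 28, 35, 28, 28 days apart.
Specifically, the 3rd Saturday of each month.
3rd Saturday of February 2010: Feb 20 2010.
March 2010 — 3rd Saturday is Mar 20 2010.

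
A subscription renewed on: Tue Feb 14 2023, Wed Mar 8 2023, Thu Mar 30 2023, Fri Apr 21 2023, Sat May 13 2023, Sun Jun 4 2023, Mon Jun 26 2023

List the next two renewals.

Gaps between consecutive events: 22, 22, 22, 22, 22, 22 days — a constant 22-day interval.
Mon Jun 26 2023 + 22 days = Tue Jul 18 2023.
Tue Jul 18 2023 + 22 days = Wed Aug 9 2023.

Tue Jul 18 2023, Wed Aug 9 2023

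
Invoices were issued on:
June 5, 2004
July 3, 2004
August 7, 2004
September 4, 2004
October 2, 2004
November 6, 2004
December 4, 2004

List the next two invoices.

January 1, 2005; February 5, 2005

These are Saturdays at 28- or 35-day spacing (28, 35, 28, 28, 35, 28).
The pattern: 1st Saturday of the month.
January 2005 — 1st Saturday is January 1, 2005.
1st Saturday of February 2005: February 5, 2005.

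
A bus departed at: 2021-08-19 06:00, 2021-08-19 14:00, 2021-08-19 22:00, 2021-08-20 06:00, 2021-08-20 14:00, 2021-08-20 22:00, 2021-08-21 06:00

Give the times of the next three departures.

The interval is a steady 8 hours (8, 8, 8, 8, 8, 8).
2021-08-21 06:00 + 8 h = 2021-08-21 14:00.
2021-08-21 14:00 + 8 h = 2021-08-21 22:00.
2021-08-21 22:00 + 8 h = 2021-08-22 06:00.

2021-08-21 14:00, 2021-08-21 22:00, 2021-08-22 06:00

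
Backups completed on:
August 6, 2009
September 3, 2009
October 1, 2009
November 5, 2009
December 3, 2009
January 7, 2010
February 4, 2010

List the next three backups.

Gaps: 28, 28, 35, 28, 35, 28 days — a mix of 28 and 35. Every date is a Thursday.
Each is the 1st Thursday of its month.
1st Thursday of March 2010: March 4, 2010.
1st Thursday of April 2010: April 1, 2010.
May 2010 — 1st Thursday is May 6, 2010.

March 4, 2010; April 1, 2010; May 6, 2010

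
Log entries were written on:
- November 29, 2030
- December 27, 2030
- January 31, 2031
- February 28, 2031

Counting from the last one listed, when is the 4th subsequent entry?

June 27, 2031

All Fridays; the gaps (28, 35, 28) vary with month length.
This is the last Friday of each month.
March 2031 ends with Friday March 28, 2031.
Last Friday of April 2031: April 25, 2031.
May 2031 ends with Friday May 30, 2031.
Last Friday of June 2031: June 27, 2031.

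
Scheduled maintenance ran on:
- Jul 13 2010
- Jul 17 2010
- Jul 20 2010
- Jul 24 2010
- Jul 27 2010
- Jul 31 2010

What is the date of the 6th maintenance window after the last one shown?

The gap pattern 4, 3, 4, 3, 4 repeats every 2 events.
These are the Tuesdays and Saturdays of each week.
The following Tuesday is Aug 3 2010.
Next Saturday: Aug 7 2010.
Next Tuesday: Aug 10 2010.
The following Saturday is Aug 14 2010.
Next Tuesday: Aug 17 2010.
The following Saturday is Aug 21 2010.

Aug 21 2010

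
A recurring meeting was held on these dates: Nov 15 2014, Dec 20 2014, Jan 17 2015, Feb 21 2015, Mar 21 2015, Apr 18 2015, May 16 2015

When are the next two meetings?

Jun 20 2015, Jul 18 2015

Gaps: 35, 28, 35, 28, 28, 28 days — a mix of 28 and 35. Every date is a Saturday.
Each is the 3rd Saturday of its month.
3rd Saturday of June 2015: Jun 20 2015.
July 2015 — 3rd Saturday is Jul 18 2015.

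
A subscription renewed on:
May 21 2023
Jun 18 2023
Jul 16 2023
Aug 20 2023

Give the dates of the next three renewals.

All dates are Sundays, 28, 28, 35 days apart.
Specifically, the 3rd Sunday of each month.
September 2023 — 3rd Sunday is Sep 17 2023.
October 2023 — 3rd Sunday is Oct 15 2023.
3rd Sunday of November 2023: Nov 19 2023.

Sep 17 2023, Oct 15 2023, Nov 19 2023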